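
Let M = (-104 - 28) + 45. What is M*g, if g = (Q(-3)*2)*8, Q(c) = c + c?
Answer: 8352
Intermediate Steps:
Q(c) = 2*c
g = -96 (g = ((2*(-3))*2)*8 = -6*2*8 = -12*8 = -96)
M = -87 (M = -132 + 45 = -87)
M*g = -87*(-96) = 8352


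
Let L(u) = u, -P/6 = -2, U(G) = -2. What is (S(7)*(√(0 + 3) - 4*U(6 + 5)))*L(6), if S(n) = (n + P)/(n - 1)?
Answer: 152 + 19*√3 ≈ 184.91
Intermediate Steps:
P = 12 (P = -6*(-2) = 12)
S(n) = (12 + n)/(-1 + n) (S(n) = (n + 12)/(n - 1) = (12 + n)/(-1 + n))
(S(7)*(√(0 + 3) - 4*U(6 + 5)))*L(6) = (((12 + 7)/(-1 + 7))*(√(0 + 3) - 4*(-2)))*6 = ((19/6)*(√3 + 8))*6 = (((⅙)*19)*(8 + √3))*6 = (19*(8 + √3)/6)*6 = (76/3 + 19*√3/6)*6 = 152 + 19*√3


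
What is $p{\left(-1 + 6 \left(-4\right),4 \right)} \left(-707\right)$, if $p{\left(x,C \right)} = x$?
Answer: $17675$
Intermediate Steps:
$p{\left(-1 + 6 \left(-4\right),4 \right)} \left(-707\right) = \left(-1 + 6 \left(-4\right)\right) \left(-707\right) = \left(-1 - 24\right) \left(-707\right) = \left(-25\right) \left(-707\right) = 17675$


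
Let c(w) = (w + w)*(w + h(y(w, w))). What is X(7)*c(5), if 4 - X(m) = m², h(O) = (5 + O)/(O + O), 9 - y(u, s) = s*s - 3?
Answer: -31050/13 ≈ -2388.5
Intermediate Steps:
y(u, s) = 12 - s² (y(u, s) = 9 - (s*s - 3) = 9 - (s² - 3) = 9 - (-3 + s²) = 9 + (3 - s²) = 12 - s²)
h(O) = (5 + O)/(2*O) (h(O) = (5 + O)/((2*O)) = (5 + O)*(1/(2*O)) = (5 + O)/(2*O))
X(m) = 4 - m²
c(w) = 2*w*(w + (17 - w²)/(2*(12 - w²))) (c(w) = (w + w)*(w + (5 + (12 - w²))/(2*(12 - w²))) = (2*w)*(w + (17 - w²)/(2*(12 - w²))) = 2*w*(w + (17 - w²)/(2*(12 - w²))))
X(7)*c(5) = (4 - 1*7²)*(5*(-17 + 5² + 2*5*(-12 + 5²))/(-12 + 5²)) = (4 - 1*49)*(5*(-17 + 25 + 2*5*(-12 + 25))/(-12 + 25)) = (4 - 49)*(5*(-17 + 25 + 2*5*13)/13) = -225*(-17 + 25 + 130)/13 = -225*138/13 = -45*690/13 = -31050/13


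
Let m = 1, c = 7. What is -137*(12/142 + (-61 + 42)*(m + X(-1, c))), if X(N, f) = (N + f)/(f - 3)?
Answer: 922421/142 ≈ 6495.9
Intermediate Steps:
X(N, f) = (N + f)/(-3 + f)
-137*(12/142 + (-61 + 42)*(m + X(-1, c))) = -137*(12/142 + (-61 + 42)*(1 + (-1 + 7)/(-3 + 7))) = -137*(12*(1/142) - 19*(1 + 6/4)) = -137*(6/71 - 19*(1 + (¼)*6)) = -137*(6/71 - 19*(1 + 3/2)) = -137*(6/71 - 19*5/2) = -137*(6/71 - 95/2) = -137*(-6733/142) = 922421/142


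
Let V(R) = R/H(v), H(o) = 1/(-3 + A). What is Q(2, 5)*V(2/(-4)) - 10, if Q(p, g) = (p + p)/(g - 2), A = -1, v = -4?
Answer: -22/3 ≈ -7.3333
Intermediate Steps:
Q(p, g) = 2*p/(-2 + g) (Q(p, g) = (2*p)/(-2 + g) = 2*p/(-2 + g))
H(o) = -1/4 (H(o) = 1/(-3 - 1) = 1/(-4) = -1/4)
V(R) = -4*R (V(R) = R/(-1/4) = R*(-4) = -4*R)
Q(2, 5)*V(2/(-4)) - 10 = (2*2/(-2 + 5))*(-8/(-4)) - 10 = (2*2/3)*(-8*(-1)/4) - 10 = (2*2*(1/3))*(-4*(-1/2)) - 10 = (4/3)*2 - 10 = 8/3 - 10 = -22/3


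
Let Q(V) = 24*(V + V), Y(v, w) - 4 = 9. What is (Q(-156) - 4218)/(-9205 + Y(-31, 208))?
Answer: 1951/1532 ≈ 1.2735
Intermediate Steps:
Y(v, w) = 13 (Y(v, w) = 4 + 9 = 13)
Q(V) = 48*V (Q(V) = 24*(2*V) = 48*V)
(Q(-156) - 4218)/(-9205 + Y(-31, 208)) = (48*(-156) - 4218)/(-9205 + 13) = (-7488 - 4218)/(-9192) = -11706*(-1/9192) = 1951/1532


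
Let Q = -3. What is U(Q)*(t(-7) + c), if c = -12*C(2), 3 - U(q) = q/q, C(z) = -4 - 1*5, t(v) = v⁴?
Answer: 5018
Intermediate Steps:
C(z) = -9 (C(z) = -4 - 5 = -9)
U(q) = 2 (U(q) = 3 - q/q = 3 - 1*1 = 3 - 1 = 2)
c = 108 (c = -12*(-9) = 108)
U(Q)*(t(-7) + c) = 2*((-7)⁴ + 108) = 2*(2401 + 108) = 2*2509 = 5018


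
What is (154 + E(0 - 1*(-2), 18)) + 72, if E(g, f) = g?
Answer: 228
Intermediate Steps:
(154 + E(0 - 1*(-2), 18)) + 72 = (154 + (0 - 1*(-2))) + 72 = (154 + (0 + 2)) + 72 = (154 + 2) + 72 = 156 + 72 = 228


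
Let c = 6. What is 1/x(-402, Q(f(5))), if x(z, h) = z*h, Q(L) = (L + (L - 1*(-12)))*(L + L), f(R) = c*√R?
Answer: -1/231552 + √5/1157760 ≈ -2.3873e-6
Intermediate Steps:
f(R) = 6*√R
Q(L) = 2*L*(12 + 2*L) (Q(L) = (L + (L + 12))*(2*L) = (L + (12 + L))*(2*L) = (12 + 2*L)*(2*L) = 2*L*(12 + 2*L))
x(z, h) = h*z
1/x(-402, Q(f(5))) = 1/((4*(6*√5)*(6 + 6*√5))*(-402)) = 1/((24*√5*(6 + 6*√5))*(-402)) = 1/(-9648*√5*(6 + 6*√5)) = -√5/(48240*(6 + 6*√5))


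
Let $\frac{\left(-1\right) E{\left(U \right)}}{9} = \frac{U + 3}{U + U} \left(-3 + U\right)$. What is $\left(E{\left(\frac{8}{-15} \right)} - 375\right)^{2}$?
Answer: $\frac{1287589689}{6400} \approx 2.0119 \cdot 10^{5}$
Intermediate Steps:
$E{\left(U \right)} = - \frac{9 \left(-3 + U\right) \left(3 + U\right)}{2 U}$ ($E{\left(U \right)} = - 9 \frac{U + 3}{U + U} \left(-3 + U\right) = - 9 \frac{3 + U}{2 U} \left(-3 + U\right) = - 9 \frac{\left(-3 + U\right) \left(3 + U\right)}{2 U} = - \frac{9 \left(-3 + U\right) \left(3 + U\right)}{2 U}$)
$\left(E{\left(\frac{8}{-15} \right)} - 375\right)^{2} = \left(\frac{9 \left(9 - \left(\frac{8}{-15}\right)^{2}\right)}{2 \frac{8}{-15}} - 375\right)^{2} = \left(\frac{9 \left(9 - \left(8 \left(- \frac{1}{15}\right)\right)^{2}\right)}{2 \cdot 8 \left(- \frac{1}{15}\right)} - 375\right)^{2} = \left(\frac{9 \left(9 - \left(- \frac{8}{15}\right)^{2}\right)}{2 \left(- \frac{8}{15}\right)} - 375\right)^{2} = \left(\frac{9}{2} \left(- \frac{15}{8}\right) \left(9 - \frac{64}{225}\right) - 375\right)^{2} = \left(\frac{9}{2} \left(- \frac{15}{8}\right) \frac{1961}{225} - 375\right)^{2} = \left(- \frac{5883}{80} - 375\right)^{2} = \left(- \frac{35883}{80}\right)^{2} = \frac{1287589689}{6400}$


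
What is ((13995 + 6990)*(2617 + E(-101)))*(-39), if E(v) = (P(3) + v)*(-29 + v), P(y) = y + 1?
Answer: -12462005205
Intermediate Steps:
P(y) = 1 + y
E(v) = (-29 + v)*(4 + v) (E(v) = ((1 + 3) + v)*(-29 + v) = (4 + v)*(-29 + v) = (-29 + v)*(4 + v))
((13995 + 6990)*(2617 + E(-101)))*(-39) = ((13995 + 6990)*(2617 + (-116 + (-101)² - 25*(-101))))*(-39) = (20985*(2617 + (-116 + 10201 + 2525)))*(-39) = (20985*(2617 + 12610))*(-39) = (20985*15227)*(-39) = 319538595*(-39) = -12462005205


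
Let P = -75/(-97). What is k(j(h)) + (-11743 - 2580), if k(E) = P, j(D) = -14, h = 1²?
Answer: -1389256/97 ≈ -14322.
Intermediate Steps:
h = 1
P = 75/97 (P = -75*(-1/97) = 75/97 ≈ 0.77320)
k(E) = 75/97
k(j(h)) + (-11743 - 2580) = 75/97 + (-11743 - 2580) = 75/97 - 14323 = -1389256/97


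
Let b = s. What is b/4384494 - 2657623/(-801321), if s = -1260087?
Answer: 1182510880315/390376346286 ≈ 3.0292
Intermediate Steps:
b = -1260087
b/4384494 - 2657623/(-801321) = -1260087/4384494 - 2657623/(-801321) = -1260087*1/4384494 - 2657623*(-1/801321) = -420029/1461498 + 2657623/801321 = 1182510880315/390376346286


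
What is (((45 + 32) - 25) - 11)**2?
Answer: 1681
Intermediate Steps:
(((45 + 32) - 25) - 11)**2 = ((77 - 25) - 11)**2 = (52 - 11)**2 = 41**2 = 1681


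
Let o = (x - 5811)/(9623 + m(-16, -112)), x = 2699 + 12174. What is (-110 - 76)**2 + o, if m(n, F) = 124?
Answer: 337216274/9747 ≈ 34597.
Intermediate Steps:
x = 14873
o = 9062/9747 (o = (14873 - 5811)/(9623 + 124) = 9062/9747 ≈ 0.92972)
(-110 - 76)**2 + o = (-110 - 76)**2 + 9062/9747 = (-186)**2 + 9062/9747 = 34596 + 9062/9747 = 337216274/9747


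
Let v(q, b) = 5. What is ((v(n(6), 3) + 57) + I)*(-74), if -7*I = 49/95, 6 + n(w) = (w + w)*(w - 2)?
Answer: -435342/95 ≈ -4582.5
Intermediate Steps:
n(w) = -6 + 2*w*(-2 + w) (n(w) = -6 + (w + w)*(w - 2) = -6 + (2*w)*(-2 + w) = -6 + 2*w*(-2 + w))
I = -7/95 ≈ -0.073684
((v(n(6), 3) + 57) + I)*(-74) = ((5 + 57) - 7/95)*(-74) = (62 - 7/95)*(-74) = (5883/95)*(-74) = -435342/95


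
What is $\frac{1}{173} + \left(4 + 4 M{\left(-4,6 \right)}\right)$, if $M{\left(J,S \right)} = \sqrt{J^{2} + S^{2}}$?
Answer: $\frac{693}{173} + 8 \sqrt{13} \approx 32.85$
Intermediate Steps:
$\frac{1}{173} + \left(4 + 4 M{\left(-4,6 \right)}\right) = \frac{1}{173} + \left(4 + 4 \sqrt{\left(-4\right)^{2} + 6^{2}}\right) = \frac{1}{173} + \left(4 + 4 \sqrt{16 + 36}\right) = \frac{1}{173} + \left(4 + 4 \sqrt{52}\right) = \frac{1}{173} + \left(4 + 4 \cdot 2 \sqrt{13}\right) = \frac{1}{173} + \left(4 + 8 \sqrt{13}\right) = \frac{693}{173} + 8 \sqrt{13}$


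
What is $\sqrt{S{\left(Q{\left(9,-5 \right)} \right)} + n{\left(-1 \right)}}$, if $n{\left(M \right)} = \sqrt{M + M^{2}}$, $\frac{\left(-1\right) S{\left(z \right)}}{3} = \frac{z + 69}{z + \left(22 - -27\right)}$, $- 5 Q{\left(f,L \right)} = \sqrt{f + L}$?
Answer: $\frac{7 i \sqrt{7}}{9} \approx 2.0578 i$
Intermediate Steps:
$Q{\left(f,L \right)} = - \frac{\sqrt{L + f}}{5}$ ($Q{\left(f,L \right)} = - \frac{\sqrt{f + L}}{5} = - \frac{\sqrt{L + f}}{5}$)
$S{\left(z \right)} = - \frac{3 \left(69 + z\right)}{49 + z}$ ($S{\left(z \right)} = - 3 \frac{z + 69}{z + \left(22 - -27\right)} = - 3 \frac{69 + z}{z + \left(22 + 27\right)} = - 3 \frac{69 + z}{z + 49} = - 3 \frac{69 + z}{49 + z} = - \frac{3 \left(69 + z\right)}{49 + z}$)
$\sqrt{S{\left(Q{\left(9,-5 \right)} \right)} + n{\left(-1 \right)}} = \sqrt{\frac{3 \left(-69 - - \frac{\sqrt{-5 + 9}}{5}\right)}{49 - \frac{\sqrt{-5 + 9}}{5}} + \sqrt{- (1 - 1)}} = \sqrt{\frac{3 \left(-69 - - \frac{\sqrt{4}}{5}\right)}{49 - \frac{\sqrt{4}}{5}} + \sqrt{\left(-1\right) 0}} = \sqrt{\frac{3 \left(-69 - \left(- \frac{1}{5}\right) 2\right)}{49 - \frac{2}{5}} + \sqrt{0}} = \sqrt{\frac{3 \left(-69 - - \frac{2}{5}\right)}{49 - \frac{2}{5}} + 0} = \sqrt{\frac{3 \left(-69 + \frac{2}{5}\right)}{\frac{243}{5}} + 0} = \sqrt{3 \cdot \frac{5}{243} \left(- \frac{343}{5}\right) + 0} = \sqrt{- \frac{343}{81} + 0} = \sqrt{- \frac{343}{81}} = \frac{7 i \sqrt{7}}{9}$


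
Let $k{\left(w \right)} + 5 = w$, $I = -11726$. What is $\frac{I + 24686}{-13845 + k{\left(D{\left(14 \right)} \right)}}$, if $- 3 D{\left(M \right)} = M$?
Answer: $- \frac{9720}{10391} \approx -0.93542$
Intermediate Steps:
$D{\left(M \right)} = - \frac{M}{3}$
$k{\left(w \right)} = -5 + w$
$\frac{I + 24686}{-13845 + k{\left(D{\left(14 \right)} \right)}} = \frac{-11726 + 24686}{-13845 - \frac{29}{3}} = \frac{12960}{-13845 - \frac{29}{3}} = \frac{12960}{- \frac{41564}{3}} = 12960 \left(- \frac{3}{41564}\right) = - \frac{9720}{10391}$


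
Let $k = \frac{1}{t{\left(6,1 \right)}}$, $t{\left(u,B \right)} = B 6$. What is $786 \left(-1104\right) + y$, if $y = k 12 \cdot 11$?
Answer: $-867722$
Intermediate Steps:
$t{\left(u,B \right)} = 6 B$
$k = \frac{1}{6}$ ($k = \frac{1}{6 \cdot 1} = \frac{1}{6} \approx 0.16667$)
$y = 22$ ($y = \frac{1}{6} \cdot 12 \cdot 11 = 2 \cdot 11 = 22$)
$786 \left(-1104\right) + y = 786 \left(-1104\right) + 22 = -867744 + 22 = -867722$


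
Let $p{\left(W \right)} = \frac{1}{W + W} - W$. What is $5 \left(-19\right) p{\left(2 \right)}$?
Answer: $\frac{665}{4} \approx 166.25$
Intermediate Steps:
$p{\left(W \right)} = \frac{1}{2 W} - W$
$5 \left(-19\right) p{\left(2 \right)} = 5 \left(-19\right) \left(\frac{1}{2 \cdot 2} - 2\right) = - 95 \left(\frac{1}{2} \cdot \frac{1}{2} - 2\right) = - 95 \left(\frac{1}{4} - 2\right) = \left(-95\right) \left(- \frac{7}{4}\right) = \frac{665}{4}$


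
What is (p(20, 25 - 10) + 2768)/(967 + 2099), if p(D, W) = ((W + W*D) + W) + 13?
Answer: 1037/1022 ≈ 1.0147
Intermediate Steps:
p(D, W) = 13 + 2*W + D*W (p(D, W) = ((W + D*W) + W) + 13 = (2*W + D*W) + 13 = 13 + 2*W + D*W)
(p(20, 25 - 10) + 2768)/(967 + 2099) = ((13 + 2*(25 - 10) + 20*(25 - 10)) + 2768)/(967 + 2099) = ((13 + 2*15 + 20*15) + 2768)/3066 = ((13 + 30 + 300) + 2768)*(1/3066) = (343 + 2768)*(1/3066) = 3111*(1/3066) = 1037/1022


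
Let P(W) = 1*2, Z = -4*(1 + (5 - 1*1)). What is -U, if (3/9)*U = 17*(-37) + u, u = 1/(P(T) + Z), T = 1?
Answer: 11323/6 ≈ 1887.2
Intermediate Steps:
Z = -20 (Z = -4*(1 + (5 - 1)) = -4*(1 + 4) = -4*5 = -20)
P(W) = 2
u = -1/18 (u = 1/(2 - 20) = 1/(-18) = -1/18 ≈ -0.055556)
U = -11323/6 (U = 3*(17*(-37) - 1/18) = 3*(-629 - 1/18) = 3*(-11323/18) = -11323/6 ≈ -1887.2)
-U = -1*(-11323/6) = 11323/6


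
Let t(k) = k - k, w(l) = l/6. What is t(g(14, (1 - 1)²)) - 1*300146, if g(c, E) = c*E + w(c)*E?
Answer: -300146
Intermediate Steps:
w(l) = l/6 (w(l) = l*(⅙) = l/6)
g(c, E) = 7*E*c/6 (g(c, E) = c*E + (c/6)*E = E*c + E*c/6 = 7*E*c/6)
t(k) = 0
t(g(14, (1 - 1)²)) - 1*300146 = 0 - 1*300146 = 0 - 300146 = -300146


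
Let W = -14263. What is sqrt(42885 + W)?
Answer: sqrt(28622) ≈ 169.18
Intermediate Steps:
sqrt(42885 + W) = sqrt(42885 - 14263) = sqrt(28622)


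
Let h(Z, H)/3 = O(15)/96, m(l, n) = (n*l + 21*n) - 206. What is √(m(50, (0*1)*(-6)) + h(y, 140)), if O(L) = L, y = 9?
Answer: I*√13154/8 ≈ 14.336*I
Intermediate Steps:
m(l, n) = -206 + 21*n + l*n (m(l, n) = (l*n + 21*n) - 206 = (21*n + l*n) - 206 = -206 + 21*n + l*n)
h(Z, H) = 15/32 (h(Z, H) = 3*(15/96) = 3*(15*(1/96)) = 3*(5/32) = 15/32)
√(m(50, (0*1)*(-6)) + h(y, 140)) = √((-206 + 21*((0*1)*(-6)) + 50*((0*1)*(-6))) + 15/32) = √((-206 + 21*(0*(-6)) + 50*(0*(-6))) + 15/32) = √((-206 + 21*0 + 50*0) + 15/32) = √((-206 + 0 + 0) + 15/32) = √(-206 + 15/32) = √(-6577/32) = I*√13154/8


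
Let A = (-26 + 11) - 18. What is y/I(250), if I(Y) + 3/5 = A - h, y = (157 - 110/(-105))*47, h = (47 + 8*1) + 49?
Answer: -779965/14448 ≈ -53.984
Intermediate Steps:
h = 104 (h = (47 + 8) + 49 = 55 + 49 = 104)
A = -33 (A = -15 - 18 = -33)
y = 155993/21 (y = (157 - 110*(-1/105))*47 = (157 + 22/21)*47 = (3319/21)*47 = 155993/21 ≈ 7428.2)
I(Y) = -688/5 (I(Y) = -⅗ + (-33 - 1*104) = -⅗ + (-33 - 104) = -⅗ - 137 = -688/5)
y/I(250) = 155993/(21*(-688/5)) = (155993/21)*(-5/688) = -779965/14448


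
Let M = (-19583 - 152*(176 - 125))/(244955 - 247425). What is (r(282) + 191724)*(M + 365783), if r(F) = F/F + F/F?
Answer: 17322661613147/247 ≈ 7.0132e+10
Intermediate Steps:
r(F) = 2 (r(F) = 1 + 1 = 2)
M = 5467/494 (M = (-19583 - 152*51)/(-2470) = (-19583 - 7752)*(-1/2470) = -27335*(-1/2470) = 5467/494 ≈ 11.067)
(r(282) + 191724)*(M + 365783) = (2 + 191724)*(5467/494 + 365783) = 191726*(180702269/494) = 17322661613147/247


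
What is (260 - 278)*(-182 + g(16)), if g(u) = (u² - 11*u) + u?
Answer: 1548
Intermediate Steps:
g(u) = u² - 10*u
(260 - 278)*(-182 + g(16)) = (260 - 278)*(-182 + 16*(-10 + 16)) = -18*(-182 + 16*6) = -18*(-182 + 96) = -18*(-86) = 1548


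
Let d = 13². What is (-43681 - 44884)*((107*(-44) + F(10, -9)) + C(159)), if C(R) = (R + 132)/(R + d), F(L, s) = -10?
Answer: 137028919345/328 ≈ 4.1777e+8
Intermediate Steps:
d = 169
C(R) = (132 + R)/(169 + R) (C(R) = (R + 132)/(R + 169) = (132 + R)/(169 + R))
(-43681 - 44884)*((107*(-44) + F(10, -9)) + C(159)) = (-43681 - 44884)*((107*(-44) - 10) + (132 + 159)/(169 + 159)) = -88565*((-4708 - 10) + 291/328) = -88565*(-4718 + (1/328)*291) = -88565*(-4718 + 291/328) = -88565*(-1547213/328) = 137028919345/328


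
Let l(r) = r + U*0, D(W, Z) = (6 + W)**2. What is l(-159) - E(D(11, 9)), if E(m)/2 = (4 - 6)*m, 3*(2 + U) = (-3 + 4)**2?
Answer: 997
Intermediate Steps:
U = -5/3 (U = -2 + (-3 + 4)**2/3 = -2 + (1/3)*1**2 = -2 + (1/3)*1 = -2 + 1/3 = -5/3 ≈ -1.6667)
E(m) = -4*m (E(m) = 2*((4 - 6)*m) = 2*(-2*m) = -4*m)
l(r) = r (l(r) = r - 5/3*0 = r + 0 = r)
l(-159) - E(D(11, 9)) = -159 - (-4)*(6 + 11)**2 = -159 - (-4)*17**2 = -159 - (-4)*289 = -159 - 1*(-1156) = -159 + 1156 = 997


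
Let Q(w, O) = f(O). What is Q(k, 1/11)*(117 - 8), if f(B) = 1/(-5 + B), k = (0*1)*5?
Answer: -1199/54 ≈ -22.204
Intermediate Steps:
k = 0 (k = 0*5 = 0)
Q(w, O) = 1/(-5 + O)
Q(k, 1/11)*(117 - 8) = (117 - 8)/(-5 + 1/11) = 109/(-5 + 1/11) = 109/(-54/11) = -11/54*109 = -1199/54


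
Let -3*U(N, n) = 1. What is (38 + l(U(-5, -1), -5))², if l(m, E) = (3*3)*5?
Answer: 6889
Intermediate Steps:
U(N, n) = -⅓ (U(N, n) = -⅓*1 = -⅓)
l(m, E) = 45 (l(m, E) = 9*5 = 45)
(38 + l(U(-5, -1), -5))² = (38 + 45)² = 83² = 6889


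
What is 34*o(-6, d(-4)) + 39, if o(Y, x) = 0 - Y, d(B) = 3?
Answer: 243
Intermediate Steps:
o(Y, x) = -Y
34*o(-6, d(-4)) + 39 = 34*(-1*(-6)) + 39 = 34*6 + 39 = 204 + 39 = 243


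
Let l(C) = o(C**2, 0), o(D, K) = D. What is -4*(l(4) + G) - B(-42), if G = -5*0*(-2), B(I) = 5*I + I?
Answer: 188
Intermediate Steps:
B(I) = 6*I
l(C) = C**2
G = 0 (G = 0*(-2) = 0)
-4*(l(4) + G) - B(-42) = -4*(4**2 + 0) - 6*(-42) = -4*(16 + 0) - 1*(-252) = -4*16 + 252 = -64 + 252 = 188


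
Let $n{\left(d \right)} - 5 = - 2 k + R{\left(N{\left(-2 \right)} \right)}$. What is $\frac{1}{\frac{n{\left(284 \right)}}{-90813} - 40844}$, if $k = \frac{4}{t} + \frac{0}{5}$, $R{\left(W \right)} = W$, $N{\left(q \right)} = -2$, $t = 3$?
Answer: $- \frac{272439}{11127498517} \approx -2.4483 \cdot 10^{-5}$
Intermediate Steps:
$k = \frac{4}{3}$ ($k = \frac{4}{3} + \frac{0}{5} = 4 \cdot \frac{1}{3} + 0 \cdot \frac{1}{5} = \frac{4}{3} + 0 = \frac{4}{3} \approx 1.3333$)
$n{\left(d \right)} = \frac{1}{3}$ ($n{\left(d \right)} = 5 - \frac{14}{3} = \frac{1}{3}$)
$\frac{1}{\frac{n{\left(284 \right)}}{-90813} - 40844} = \frac{1}{\frac{1}{3 \left(-90813\right)} - 40844} = \frac{1}{\frac{1}{3} \left(- \frac{1}{90813}\right) - 40844} = \frac{1}{- \frac{1}{272439} - 40844} = \frac{1}{- \frac{11127498517}{272439}} = - \frac{272439}{11127498517}$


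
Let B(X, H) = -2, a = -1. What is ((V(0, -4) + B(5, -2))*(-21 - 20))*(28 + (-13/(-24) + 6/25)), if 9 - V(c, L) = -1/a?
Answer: -708029/100 ≈ -7080.3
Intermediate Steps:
V(c, L) = 8 (V(c, L) = 9 - (-1)/(-1) = 9 - (-1)*(-1) = 9 - 1*1 = 9 - 1 = 8)
((V(0, -4) + B(5, -2))*(-21 - 20))*(28 + (-13/(-24) + 6/25)) = ((8 - 2)*(-21 - 20))*(28 + (-13/(-24) + 6/25)) = (6*(-41))*(28 + (-13*(-1/24) + 6*(1/25))) = -246*(28 + (13/24 + 6/25)) = -246*(28 + 469/600) = -246*17269/600 = -708029/100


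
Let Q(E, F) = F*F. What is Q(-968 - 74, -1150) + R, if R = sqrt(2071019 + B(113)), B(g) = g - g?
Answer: 1322500 + sqrt(2071019) ≈ 1.3239e+6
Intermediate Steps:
B(g) = 0
Q(E, F) = F**2
R = sqrt(2071019) (R = sqrt(2071019 + 0) = sqrt(2071019) ≈ 1439.1)
Q(-968 - 74, -1150) + R = (-1150)**2 + sqrt(2071019) = 1322500 + sqrt(2071019)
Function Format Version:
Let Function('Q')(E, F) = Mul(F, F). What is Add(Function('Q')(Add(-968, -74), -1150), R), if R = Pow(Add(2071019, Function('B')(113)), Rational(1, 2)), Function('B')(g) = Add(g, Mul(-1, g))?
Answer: Add(1322500, Pow(2071019, Rational(1, 2))) ≈ 1.3239e+6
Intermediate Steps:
Function('B')(g) = 0
Function('Q')(E, F) = Pow(F, 2)
R = Pow(2071019, Rational(1, 2)) (R = Pow(Add(2071019, 0), Rational(1, 2)) = Pow(2071019, Rational(1, 2)) ≈ 1439.1)
Add(Function('Q')(Add(-968, -74), -1150), R) = Add(Pow(-1150, 2), Pow(2071019, Rational(1, 2))) = Add(1322500, Pow(2071019, Rational(1, 2)))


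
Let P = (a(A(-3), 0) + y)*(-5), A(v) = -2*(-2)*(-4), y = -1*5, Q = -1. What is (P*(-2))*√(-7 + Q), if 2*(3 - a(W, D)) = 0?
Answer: -40*I*√2 ≈ -56.569*I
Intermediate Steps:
y = -5
A(v) = -16 (A(v) = 4*(-4) = -16)
a(W, D) = 3 (a(W, D) = 3 - ½*0 = 3 + 0 = 3)
P = 10 (P = (3 - 5)*(-5) = -2*(-5) = 10)
(P*(-2))*√(-7 + Q) = (10*(-2))*√(-7 - 1) = -40*I*√2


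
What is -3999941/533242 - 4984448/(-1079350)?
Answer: -829709648967/287777376350 ≈ -2.8832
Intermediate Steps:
-3999941/533242 - 4984448/(-1079350) = -3999941*1/533242 - 4984448*(-1/1079350) = -3999941/533242 + 2492224/539675 = -829709648967/287777376350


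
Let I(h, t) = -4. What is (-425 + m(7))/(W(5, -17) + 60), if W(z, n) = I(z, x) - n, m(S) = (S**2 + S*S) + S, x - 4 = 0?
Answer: -320/73 ≈ -4.3836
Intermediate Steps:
x = 4 (x = 4 + 0 = 4)
m(S) = S + 2*S**2 (m(S) = (S**2 + S**2) + S = 2*S**2 + S = S + 2*S**2)
W(z, n) = -4 - n
(-425 + m(7))/(W(5, -17) + 60) = (-425 + 7*(1 + 2*7))/((-4 - 1*(-17)) + 60) = (-425 + 7*(1 + 14))/((-4 + 17) + 60) = (-425 + 7*15)/(13 + 60) = (-425 + 105)/73 = -320*1/73 = -320/73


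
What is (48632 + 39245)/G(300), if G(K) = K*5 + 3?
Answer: 87877/1503 ≈ 58.468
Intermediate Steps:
G(K) = 3 + 5*K (G(K) = 5*K + 3 = 3 + 5*K)
(48632 + 39245)/G(300) = (48632 + 39245)/(3 + 5*300) = 87877/(3 + 1500) = 87877/1503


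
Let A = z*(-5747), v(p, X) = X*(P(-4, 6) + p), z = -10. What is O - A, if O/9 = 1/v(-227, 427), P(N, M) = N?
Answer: -1889556133/32879 ≈ -57470.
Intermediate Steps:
v(p, X) = X*(-4 + p)
A = 57470 (A = -10*(-5747) = 57470)
O = -3/32879 (O = 9/((427*(-4 - 227))) = 9/((427*(-231))) = 9/(-98637) = 9*(-1/98637) = -3/32879 ≈ -9.1244e-5)
O - A = -3/32879 - 1*57470 = -3/32879 - 57470 = -1889556133/32879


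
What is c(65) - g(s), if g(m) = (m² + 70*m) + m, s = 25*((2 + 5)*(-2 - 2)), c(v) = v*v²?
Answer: -165675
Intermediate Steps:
c(v) = v³
s = -700 (s = 25*(7*(-4)) = 25*(-28) = -700)
g(m) = m² + 71*m
c(65) - g(s) = 65³ - (-700)*(71 - 700) = 274625 - (-700)*(-629) = 274625 - 1*440300 = 274625 - 440300 = -165675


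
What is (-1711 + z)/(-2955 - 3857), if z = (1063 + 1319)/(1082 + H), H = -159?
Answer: 1576871/6287476 ≈ 0.25080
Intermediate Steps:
z = 2382/923 (z = (1063 + 1319)/(1082 - 159) = 2382/923 ≈ 2.5807)
(-1711 + z)/(-2955 - 3857) = (-1711 + 2382/923)/(-2955 - 3857) = -1576871/923/(-6812) = -1576871/923*(-1/6812) = 1576871/6287476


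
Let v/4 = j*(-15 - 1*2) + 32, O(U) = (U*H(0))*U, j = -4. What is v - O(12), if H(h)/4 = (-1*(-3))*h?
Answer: 400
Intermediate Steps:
H(h) = 12*h (H(h) = 4*((-1*(-3))*h) = 4*(3*h) = 12*h)
O(U) = 0 (O(U) = (U*(12*0))*U = (U*0)*U = 0*U = 0)
v = 400 (v = 4*(-4*(-15 - 1*2) + 32) = 4*(-4*(-15 - 2) + 32) = 4*(-4*(-17) + 32) = 4*(68 + 32) = 4*100 = 400)
v - O(12) = 400 - 1*0 = 400 + 0 = 400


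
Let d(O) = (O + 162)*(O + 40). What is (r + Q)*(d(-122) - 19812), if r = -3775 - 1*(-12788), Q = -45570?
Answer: 844174244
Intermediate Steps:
r = 9013 (r = -3775 + 12788 = 9013)
d(O) = (40 + O)*(162 + O) (d(O) = (162 + O)*(40 + O) = (40 + O)*(162 + O))
(r + Q)*(d(-122) - 19812) = (9013 - 45570)*((6480 + (-122)² + 202*(-122)) - 19812) = -36557*((6480 + 14884 - 24644) - 19812) = -36557*(-3280 - 19812) = -36557*(-23092) = 844174244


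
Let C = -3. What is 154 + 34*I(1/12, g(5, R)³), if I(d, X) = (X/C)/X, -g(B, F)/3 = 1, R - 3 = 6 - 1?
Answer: 428/3 ≈ 142.67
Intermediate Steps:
R = 8 (R = 3 + (6 - 1) = 3 + 5 = 8)
g(B, F) = -3 (g(B, F) = -3*1 = -3)
I(d, X) = -⅓ (I(d, X) = (X/(-3))/X = (X*(-⅓))/X = (-X/3)/X = -⅓)
154 + 34*I(1/12, g(5, R)³) = 154 + 34*(-⅓) = 154 - 34/3 = 428/3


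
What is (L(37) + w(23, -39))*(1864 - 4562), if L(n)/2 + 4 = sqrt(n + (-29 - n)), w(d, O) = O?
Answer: 126806 - 5396*I*sqrt(29) ≈ 1.2681e+5 - 29058.0*I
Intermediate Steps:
L(n) = -8 + 2*I*sqrt(29) (L(n) = -8 + 2*sqrt(n + (-29 - n)) = -8 + 2*sqrt(-29) = -8 + 2*(I*sqrt(29)) = -8 + 2*I*sqrt(29))
(L(37) + w(23, -39))*(1864 - 4562) = ((-8 + 2*I*sqrt(29)) - 39)*(1864 - 4562) = (-47 + 2*I*sqrt(29))*(-2698) = 126806 - 5396*I*sqrt(29)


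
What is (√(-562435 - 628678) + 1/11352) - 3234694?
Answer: -36720246287/11352 + I*√1191113 ≈ -3.2347e+6 + 1091.4*I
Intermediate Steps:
(√(-562435 - 628678) + 1/11352) - 3234694 = (√(-1191113) + 1/11352) - 3234694 = (I*√1191113 + 1/11352) - 3234694 = (1/11352 + I*√1191113) - 3234694 = -36720246287/11352 + I*√1191113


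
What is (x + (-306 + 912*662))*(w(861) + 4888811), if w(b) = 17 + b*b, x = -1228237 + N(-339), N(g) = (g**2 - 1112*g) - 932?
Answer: -753550402458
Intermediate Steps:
N(g) = -932 + g**2 - 1112*g
x = -737280 (x = -1228237 + (-932 + (-339)**2 - 1112*(-339)) = -1228237 + (-932 + 114921 + 376968) = -1228237 + 490957 = -737280)
w(b) = 17 + b**2
(x + (-306 + 912*662))*(w(861) + 4888811) = (-737280 + (-306 + 912*662))*((17 + 861**2) + 4888811) = (-737280 + (-306 + 603744))*((17 + 741321) + 4888811) = (-737280 + 603438)*(741338 + 4888811) = -133842*5630149 = -753550402458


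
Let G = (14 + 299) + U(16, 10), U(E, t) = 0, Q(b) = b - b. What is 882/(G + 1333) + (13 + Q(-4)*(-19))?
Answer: 11140/823 ≈ 13.536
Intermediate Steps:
Q(b) = 0
G = 313 (G = (14 + 299) + 0 = 313 + 0 = 313)
882/(G + 1333) + (13 + Q(-4)*(-19)) = 882/(313 + 1333) + (13 + 0*(-19)) = 882/1646 + (13 + 0) = (1/1646)*882 + 13 = 441/823 + 13 = 11140/823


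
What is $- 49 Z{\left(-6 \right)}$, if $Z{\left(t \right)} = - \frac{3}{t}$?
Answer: $- \frac{49}{2} \approx -24.5$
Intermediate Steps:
$- 49 Z{\left(-6 \right)} = - 49 \left(- \frac{3}{-6}\right) = - 49 \left(\left(-3\right) \left(- \frac{1}{6}\right)\right) = \left(-49\right) \frac{1}{2} = - \frac{49}{2}$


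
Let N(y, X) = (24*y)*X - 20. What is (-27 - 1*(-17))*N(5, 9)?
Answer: -10600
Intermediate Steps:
N(y, X) = -20 + 24*X*y (N(y, X) = 24*X*y - 20 = -20 + 24*X*y)
(-27 - 1*(-17))*N(5, 9) = (-27 - 1*(-17))*(-20 + 24*9*5) = (-27 + 17)*(-20 + 1080) = -10*1060 = -10600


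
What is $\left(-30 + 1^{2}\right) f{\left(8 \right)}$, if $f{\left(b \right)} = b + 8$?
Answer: $-464$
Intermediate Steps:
$f{\left(b \right)} = 8 + b$
$\left(-30 + 1^{2}\right) f{\left(8 \right)} = \left(-30 + 1^{2}\right) \left(8 + 8\right) = \left(-30 + 1\right) 16 = \left(-29\right) 16 = -464$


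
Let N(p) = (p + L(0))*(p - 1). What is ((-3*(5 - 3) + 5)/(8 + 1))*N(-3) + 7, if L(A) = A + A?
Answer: 17/3 ≈ 5.6667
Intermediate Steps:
L(A) = 2*A
N(p) = p*(-1 + p) (N(p) = (p + 2*0)*(p - 1) = (p + 0)*(-1 + p) = p*(-1 + p))
((-3*(5 - 3) + 5)/(8 + 1))*N(-3) + 7 = ((-3*(5 - 3) + 5)/(8 + 1))*(-3*(-1 - 3)) + 7 = ((-3*2 + 5)/9)*(-3*(-4)) + 7 = ((-1*6 + 5)*(⅑))*12 + 7 = ((-6 + 5)*(⅑))*12 + 7 = -1*⅑*12 + 7 = -⅑*12 + 7 = -4/3 + 7 = 17/3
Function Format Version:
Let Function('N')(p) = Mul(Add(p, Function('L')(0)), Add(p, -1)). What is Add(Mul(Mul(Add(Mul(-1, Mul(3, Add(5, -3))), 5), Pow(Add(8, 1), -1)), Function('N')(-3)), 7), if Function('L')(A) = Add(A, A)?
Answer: Rational(17, 3) ≈ 5.6667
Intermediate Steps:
Function('L')(A) = Mul(2, A)
Function('N')(p) = Mul(p, Add(-1, p)) (Function('N')(p) = Mul(Add(p, Mul(2, 0)), Add(p, -1)) = Mul(Add(p, 0), Add(-1, p)) = Mul(p, Add(-1, p)))
Add(Mul(Mul(Add(Mul(-1, Mul(3, Add(5, -3))), 5), Pow(Add(8, 1), -1)), Function('N')(-3)), 7) = Add(Mul(Mul(Add(Mul(-1, Mul(3, Add(5, -3))), 5), Pow(Add(8, 1), -1)), Mul(-3, Add(-1, -3))), 7) = Add(Mul(Mul(Add(Mul(-1, Mul(3, 2)), 5), Pow(9, -1)), Mul(-3, -4)), 7) = Add(Mul(Mul(Add(Mul(-1, 6), 5), Rational(1, 9)), 12), 7) = Add(Mul(Mul(Add(-6, 5), Rational(1, 9)), 12), 7) = Add(Mul(Mul(-1, Rational(1, 9)), 12), 7) = Add(Mul(Rational(-1, 9), 12), 7) = Add(Rational(-4, 3), 7) = Rational(17, 3)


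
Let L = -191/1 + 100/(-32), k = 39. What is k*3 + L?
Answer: -617/8 ≈ -77.125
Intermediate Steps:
L = -1553/8 (L = -191*1 + 100*(-1/32) = -191 - 25/8 = -1553/8 ≈ -194.13)
k*3 + L = 39*3 - 1553/8 = 117 - 1553/8 = -617/8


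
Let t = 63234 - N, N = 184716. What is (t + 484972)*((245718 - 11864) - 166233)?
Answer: 24579557290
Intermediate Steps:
t = -121482 (t = 63234 - 1*184716 = 63234 - 184716 = -121482)
(t + 484972)*((245718 - 11864) - 166233) = (-121482 + 484972)*((245718 - 11864) - 166233) = 363490*(233854 - 166233) = 363490*67621 = 24579557290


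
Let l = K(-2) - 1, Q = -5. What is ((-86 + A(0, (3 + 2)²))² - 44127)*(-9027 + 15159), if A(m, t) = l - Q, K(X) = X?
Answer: -227319372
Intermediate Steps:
l = -3 (l = -2 - 1 = -3)
A(m, t) = 2 (A(m, t) = -3 - 1*(-5) = -3 + 5 = 2)
((-86 + A(0, (3 + 2)²))² - 44127)*(-9027 + 15159) = ((-86 + 2)² - 44127)*(-9027 + 15159) = ((-84)² - 44127)*6132 = (7056 - 44127)*6132 = -37071*6132 = -227319372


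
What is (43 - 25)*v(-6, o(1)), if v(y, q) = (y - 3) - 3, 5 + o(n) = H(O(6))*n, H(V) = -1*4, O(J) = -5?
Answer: -216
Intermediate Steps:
H(V) = -4
o(n) = -5 - 4*n
v(y, q) = -6 + y (v(y, q) = (-3 + y) - 3 = -6 + y)
(43 - 25)*v(-6, o(1)) = (43 - 25)*(-6 - 6) = 18*(-12) = -216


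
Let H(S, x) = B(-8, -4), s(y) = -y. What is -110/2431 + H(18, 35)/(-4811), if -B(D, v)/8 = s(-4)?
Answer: -142/3679 ≈ -0.038597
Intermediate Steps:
B(D, v) = -32 (B(D, v) = -(-8)*(-4) = -8*4 = -32)
H(S, x) = -32
-110/2431 + H(18, 35)/(-4811) = -110/2431 - 32/(-4811) = -110*1/2431 - 32*(-1/4811) = -10/221 + 32/4811 = -142/3679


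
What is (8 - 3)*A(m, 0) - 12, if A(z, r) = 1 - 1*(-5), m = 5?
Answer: 18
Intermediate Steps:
A(z, r) = 6 (A(z, r) = 1 + 5 = 6)
(8 - 3)*A(m, 0) - 12 = (8 - 3)*6 - 12 = 5*6 - 12 = 30 - 12 = 18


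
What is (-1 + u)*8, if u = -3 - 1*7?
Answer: -88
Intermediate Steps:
u = -10 (u = -3 - 7 = -10)
(-1 + u)*8 = (-1 - 10)*8 = -11*8 = -88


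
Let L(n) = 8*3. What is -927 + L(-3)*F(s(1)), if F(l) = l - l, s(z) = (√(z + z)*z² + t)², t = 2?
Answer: -927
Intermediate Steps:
L(n) = 24
s(z) = (2 + √2*z^(5/2))² (s(z) = (√(z + z)*z² + 2)² = (√(2*z)*z² + 2)² = ((√2*√z)*z² + 2)² = (√2*z^(5/2) + 2)² = (2 + √2*z^(5/2))²)
F(l) = 0
-927 + L(-3)*F(s(1)) = -927 + 24*0 = -927 + 0 = -927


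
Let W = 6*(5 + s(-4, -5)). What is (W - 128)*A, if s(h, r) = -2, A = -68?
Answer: 7480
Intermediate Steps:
W = 18 (W = 6*(5 - 2) = 6*3 = 18)
(W - 128)*A = (18 - 128)*(-68) = -110*(-68) = 7480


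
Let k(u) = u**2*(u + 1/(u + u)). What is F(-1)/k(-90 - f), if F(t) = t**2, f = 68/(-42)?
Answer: -9261/6393839264 ≈ -1.4484e-6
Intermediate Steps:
f = -34/21 (f = 68*(-1/42) = -34/21 ≈ -1.6190)
k(u) = u**2*(u + 1/(2*u))
F(-1)/k(-90 - f) = (-1)**2/((-90 - 1*(-34/21))**3 + (-90 - 1*(-34/21))/2) = 1/((-90 + 34/21)**3 + (-90 + 34/21)/2) = 1/((-1856/21)**3 + (1/2)*(-1856/21)) = 1/(-6393430016/9261 - 928/21) = 1/(-6393839264/9261) = 1*(-9261/6393839264) = -9261/6393839264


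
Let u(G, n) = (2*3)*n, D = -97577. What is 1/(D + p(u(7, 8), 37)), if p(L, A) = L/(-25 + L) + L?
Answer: -23/2243119 ≈ -1.0254e-5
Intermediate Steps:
u(G, n) = 6*n
p(L, A) = L + L/(-25 + L) (p(L, A) = L/(-25 + L) + L = L + L/(-25 + L))
1/(D + p(u(7, 8), 37)) = 1/(-97577 + (6*8)*(-24 + 6*8)/(-25 + 6*8)) = 1/(-97577 + 48*(-24 + 48)/(-25 + 48)) = 1/(-97577 + 48*24/23) = 1/(-97577 + 48*(1/23)*24) = 1/(-97577 + 1152/23) = 1/(-2243119/23) = -23/2243119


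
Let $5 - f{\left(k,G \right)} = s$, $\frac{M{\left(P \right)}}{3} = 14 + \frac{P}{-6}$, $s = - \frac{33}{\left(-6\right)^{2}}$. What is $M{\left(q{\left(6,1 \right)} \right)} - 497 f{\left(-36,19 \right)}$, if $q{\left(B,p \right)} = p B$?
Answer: $- \frac{34819}{12} \approx -2901.6$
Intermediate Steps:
$q{\left(B,p \right)} = B p$
$s = - \frac{11}{12}$ ($s = - \frac{33}{36} = \left(-33\right) \frac{1}{36} = - \frac{11}{12} \approx -0.91667$)
$M{\left(P \right)} = 42 - \frac{P}{2}$ ($M{\left(P \right)} = 3 \left(14 + \frac{P}{-6}\right) = 3 \left(14 + P \left(- \frac{1}{6}\right)\right) = 3 \left(14 - \frac{P}{6}\right) = 42 - \frac{P}{2}$)
$f{\left(k,G \right)} = \frac{71}{12}$ ($f{\left(k,G \right)} = 5 - - \frac{11}{12} = 5 + \frac{11}{12} = \frac{71}{12}$)
$M{\left(q{\left(6,1 \right)} \right)} - 497 f{\left(-36,19 \right)} = \left(42 - \frac{6 \cdot 1}{2}\right) - \frac{35287}{12} = \left(42 - 3\right) - \frac{35287}{12} = 39 - \frac{35287}{12} = - \frac{34819}{12}$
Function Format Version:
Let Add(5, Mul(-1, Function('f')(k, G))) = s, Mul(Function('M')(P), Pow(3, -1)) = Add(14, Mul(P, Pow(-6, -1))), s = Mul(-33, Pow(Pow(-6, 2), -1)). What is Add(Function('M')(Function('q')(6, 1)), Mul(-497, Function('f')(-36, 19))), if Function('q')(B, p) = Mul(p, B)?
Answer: Rational(-34819, 12) ≈ -2901.6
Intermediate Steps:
Function('q')(B, p) = Mul(B, p)
s = Rational(-11, 12) (s = Mul(-33, Pow(36, -1)) = Mul(-33, Rational(1, 36)) = Rational(-11, 12) ≈ -0.91667)
Function('M')(P) = Add(42, Mul(Rational(-1, 2), P)) (Function('M')(P) = Mul(3, Add(14, Mul(P, Pow(-6, -1)))) = Mul(3, Add(14, Mul(P, Rational(-1, 6)))) = Mul(3, Add(14, Mul(Rational(-1, 6), P))) = Add(42, Mul(Rational(-1, 2), P)))
Function('f')(k, G) = Rational(71, 12) (Function('f')(k, G) = Add(5, Mul(-1, Rational(-11, 12))) = Add(5, Rational(11, 12)) = Rational(71, 12))
Add(Function('M')(Function('q')(6, 1)), Mul(-497, Function('f')(-36, 19))) = Add(Add(42, Mul(Rational(-1, 2), Mul(6, 1))), Mul(-497, Rational(71, 12))) = Add(Add(42, Mul(Rational(-1, 2), 6)), Rational(-35287, 12)) = Add(Add(42, -3), Rational(-35287, 12)) = Add(39, Rational(-35287, 12)) = Rational(-34819, 12)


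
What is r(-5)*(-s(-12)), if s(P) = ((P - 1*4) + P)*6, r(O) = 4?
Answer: 672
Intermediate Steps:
s(P) = -24 + 12*P (s(P) = ((P - 4) + P)*6 = ((-4 + P) + P)*6 = (-4 + 2*P)*6 = -24 + 12*P)
r(-5)*(-s(-12)) = 4*(-(-24 + 12*(-12))) = 4*(-(-24 - 144)) = 4*(-1*(-168)) = 4*168 = 672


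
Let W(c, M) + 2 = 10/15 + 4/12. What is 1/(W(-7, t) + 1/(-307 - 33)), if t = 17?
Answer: -340/341 ≈ -0.99707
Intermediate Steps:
W(c, M) = -1 (W(c, M) = -2 + (10/15 + 4/12) = -2 + (10*(1/15) + 4*(1/12)) = -2 + (⅔ + ⅓) = -2 + 1 = -1)
1/(W(-7, t) + 1/(-307 - 33)) = 1/(-1 + 1/(-307 - 33)) = 1/(-1 + 1/(-340)) = 1/(-1 - 1/340) = 1/(-341/340) = -340/341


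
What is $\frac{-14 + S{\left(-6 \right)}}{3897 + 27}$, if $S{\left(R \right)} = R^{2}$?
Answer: $\frac{11}{1962} \approx 0.0056065$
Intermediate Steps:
$\frac{-14 + S{\left(-6 \right)}}{3897 + 27} = \frac{-14 + \left(-6\right)^{2}}{3897 + 27} = \frac{-14 + 36}{3924} = 22 \cdot \frac{1}{3924} = \frac{11}{1962}$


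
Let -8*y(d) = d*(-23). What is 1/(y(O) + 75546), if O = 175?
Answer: 8/608393 ≈ 1.3149e-5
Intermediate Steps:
y(d) = 23*d/8 (y(d) = -d*(-23)/8 = -(-23)*d/8 = 23*d/8)
1/(y(O) + 75546) = 1/((23/8)*175 + 75546) = 1/(4025/8 + 75546) = 1/(608393/8) = 8/608393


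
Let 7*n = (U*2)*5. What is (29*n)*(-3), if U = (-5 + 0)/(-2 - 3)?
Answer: -870/7 ≈ -124.29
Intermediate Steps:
U = 1 (U = -5/(-5) = -5*(-⅕) = 1)
n = 10/7 (n = ((1*2)*5)/7 = (2*5)/7 = (⅐)*10 = 10/7 ≈ 1.4286)
(29*n)*(-3) = (29*(10/7))*(-3) = (290/7)*(-3) = -870/7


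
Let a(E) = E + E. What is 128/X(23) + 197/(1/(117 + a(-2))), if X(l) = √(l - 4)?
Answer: 22261 + 128*√19/19 ≈ 22290.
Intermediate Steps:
X(l) = √(-4 + l)
a(E) = 2*E
128/X(23) + 197/(1/(117 + a(-2))) = 128/(√(-4 + 23)) + 197/(1/(117 + 2*(-2))) = 128/(√19) + 197/(1/(117 - 4)) = 128*(√19/19) + 197/(1/113) = 128*√19/19 + 197/(1/113) = 128*√19/19 + 197*113 = 128*√19/19 + 22261 = 22261 + 128*√19/19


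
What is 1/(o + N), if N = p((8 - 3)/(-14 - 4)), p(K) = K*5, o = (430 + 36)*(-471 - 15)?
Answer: -18/4076593 ≈ -4.4155e-6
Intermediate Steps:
o = -226476 (o = 466*(-486) = -226476)
p(K) = 5*K
N = -25/18 (N = 5*((8 - 3)/(-14 - 4)) = 5*(5/(-18)) = 5*(5*(-1/18)) = 5*(-5/18) = -25/18 ≈ -1.3889)
1/(o + N) = 1/(-226476 - 25/18) = 1/(-4076593/18) = -18/4076593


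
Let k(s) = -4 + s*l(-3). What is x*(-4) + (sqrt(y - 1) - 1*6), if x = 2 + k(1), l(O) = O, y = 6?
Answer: 14 + sqrt(5) ≈ 16.236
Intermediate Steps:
k(s) = -4 - 3*s (k(s) = -4 + s*(-3) = -4 - 3*s)
x = -5 (x = 2 + (-4 - 3*1) = 2 + (-4 - 3) = 2 - 7 = -5)
x*(-4) + (sqrt(y - 1) - 1*6) = -5*(-4) + (sqrt(6 - 1) - 1*6) = 20 + (sqrt(5) - 6) = 20 + (-6 + sqrt(5)) = 14 + sqrt(5)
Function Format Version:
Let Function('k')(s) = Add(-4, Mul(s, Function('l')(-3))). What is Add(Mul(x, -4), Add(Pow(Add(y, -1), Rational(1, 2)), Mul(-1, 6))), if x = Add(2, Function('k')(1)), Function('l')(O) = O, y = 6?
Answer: Add(14, Pow(5, Rational(1, 2))) ≈ 16.236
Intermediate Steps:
Function('k')(s) = Add(-4, Mul(-3, s)) (Function('k')(s) = Add(-4, Mul(s, -3)) = Add(-4, Mul(-3, s)))
x = -5 (x = Add(2, Add(-4, Mul(-3, 1))) = Add(2, Add(-4, -3)) = Add(2, -7) = -5)
Add(Mul(x, -4), Add(Pow(Add(y, -1), Rational(1, 2)), Mul(-1, 6))) = Add(Mul(-5, -4), Add(Pow(Add(6, -1), Rational(1, 2)), Mul(-1, 6))) = Add(20, Add(Pow(5, Rational(1, 2)), -6)) = Add(20, Add(-6, Pow(5, Rational(1, 2)))) = Add(14, Pow(5, Rational(1, 2)))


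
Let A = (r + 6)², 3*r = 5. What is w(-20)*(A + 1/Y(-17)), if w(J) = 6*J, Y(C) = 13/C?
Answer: -268960/39 ≈ -6896.4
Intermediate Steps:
r = 5/3 (r = (⅓)*5 = 5/3 ≈ 1.6667)
A = 529/9 (A = (5/3 + 6)² = (23/3)² = 529/9 ≈ 58.778)
w(-20)*(A + 1/Y(-17)) = (6*(-20))*(529/9 + 1/(13/(-17))) = -120*(529/9 + 1/(13*(-1/17))) = -120*(529/9 + 1/(-13/17)) = -120*(529/9 - 17/13) = -120*6724/117 = -268960/39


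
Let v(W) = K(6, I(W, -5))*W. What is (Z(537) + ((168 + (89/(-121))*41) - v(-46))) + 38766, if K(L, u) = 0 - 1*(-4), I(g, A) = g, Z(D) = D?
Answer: 4794606/121 ≈ 39625.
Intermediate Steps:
K(L, u) = 4 (K(L, u) = 0 + 4 = 4)
v(W) = 4*W
(Z(537) + ((168 + (89/(-121))*41) - v(-46))) + 38766 = (537 + ((168 + (89/(-121))*41) - 4*(-46))) + 38766 = (537 + ((168 + (89*(-1/121))*41) - 1*(-184))) + 38766 = (537 + ((168 - 89/121*41) + 184)) + 38766 = (537 + ((168 - 3649/121) + 184)) + 38766 = (537 + (16679/121 + 184)) + 38766 = (537 + 38943/121) + 38766 = 103920/121 + 38766 = 4794606/121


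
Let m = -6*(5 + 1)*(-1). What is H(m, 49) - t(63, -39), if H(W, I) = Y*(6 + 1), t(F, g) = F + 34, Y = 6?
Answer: -55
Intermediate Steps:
m = 36 (m = -36*(-1) = -6*(-6) = 36)
t(F, g) = 34 + F
H(W, I) = 42 (H(W, I) = 6*(6 + 1) = 6*7 = 42)
H(m, 49) - t(63, -39) = 42 - (34 + 63) = 42 - 1*97 = 42 - 97 = -55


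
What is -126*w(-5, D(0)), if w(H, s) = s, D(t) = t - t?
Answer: 0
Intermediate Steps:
D(t) = 0
-126*w(-5, D(0)) = -126*0 = 0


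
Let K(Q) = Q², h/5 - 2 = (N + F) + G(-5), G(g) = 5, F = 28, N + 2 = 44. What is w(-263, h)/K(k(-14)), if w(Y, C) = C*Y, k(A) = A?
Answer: -14465/28 ≈ -516.61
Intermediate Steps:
N = 42 (N = -2 + 44 = 42)
h = 385 (h = 10 + 5*((42 + 28) + 5) = 10 + 5*(70 + 5) = 10 + 5*75 = 10 + 375 = 385)
w(-263, h)/K(k(-14)) = (385*(-263))/((-14)²) = -101255/196 = -101255*1/196 = -14465/28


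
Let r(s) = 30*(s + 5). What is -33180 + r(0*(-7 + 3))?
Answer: -33030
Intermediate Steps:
r(s) = 150 + 30*s (r(s) = 30*(5 + s) = 150 + 30*s)
-33180 + r(0*(-7 + 3)) = -33180 + (150 + 30*(0*(-7 + 3))) = -33180 + (150 + 30*(0*(-4))) = -33180 + (150 + 30*0) = -33180 + (150 + 0) = -33180 + 150 = -33030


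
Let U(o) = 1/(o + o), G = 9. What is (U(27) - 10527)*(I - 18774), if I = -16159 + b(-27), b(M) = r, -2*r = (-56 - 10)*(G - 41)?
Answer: 20458198973/54 ≈ 3.7886e+8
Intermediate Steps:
U(o) = 1/(2*o)
r = -1056 (r = -(-56 - 10)*(9 - 41)/2 = -(-33)*(-32) = -½*2112 = -1056)
b(M) = -1056
I = -17215 (I = -16159 - 1056 = -17215)
(U(27) - 10527)*(I - 18774) = ((½)/27 - 10527)*(-17215 - 18774) = ((½)*(1/27) - 10527)*(-35989) = (1/54 - 10527)*(-35989) = -568457/54*(-35989) = 20458198973/54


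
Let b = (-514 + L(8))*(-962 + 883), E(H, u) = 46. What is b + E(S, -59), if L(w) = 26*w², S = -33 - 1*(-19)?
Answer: -90804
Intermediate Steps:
S = -14 (S = -33 + 19 = -14)
b = -90850 (b = (-514 + 26*8²)*(-962 + 883) = (-514 + 26*64)*(-79) = (-514 + 1664)*(-79) = 1150*(-79) = -90850)
b + E(S, -59) = -90850 + 46 = -90804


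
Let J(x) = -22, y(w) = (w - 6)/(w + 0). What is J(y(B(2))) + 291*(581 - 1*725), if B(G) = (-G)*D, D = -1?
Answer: -41926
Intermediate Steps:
B(G) = G (B(G) = -G*(-1) = G)
y(w) = (-6 + w)/w
J(y(B(2))) + 291*(581 - 1*725) = -22 + 291*(581 - 1*725) = -22 + 291*(581 - 725) = -22 + 291*(-144) = -22 - 41904 = -41926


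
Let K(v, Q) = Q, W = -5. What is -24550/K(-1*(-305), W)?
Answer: 4910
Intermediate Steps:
-24550/K(-1*(-305), W) = -24550/(-5) = -24550*(-1/5) = 4910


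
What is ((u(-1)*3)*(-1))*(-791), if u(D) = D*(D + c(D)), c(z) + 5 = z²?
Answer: 11865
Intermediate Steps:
c(z) = -5 + z²
u(D) = D*(-5 + D + D²) (u(D) = D*(D + (-5 + D²)) = D*(-5 + D + D²))
((u(-1)*3)*(-1))*(-791) = ((-(-5 - 1 + (-1)²)*3)*(-1))*(-791) = ((-(-5 - 1 + 1)*3)*(-1))*(-791) = ((-1*(-5)*3)*(-1))*(-791) = ((5*3)*(-1))*(-791) = (15*(-1))*(-791) = -15*(-791) = 11865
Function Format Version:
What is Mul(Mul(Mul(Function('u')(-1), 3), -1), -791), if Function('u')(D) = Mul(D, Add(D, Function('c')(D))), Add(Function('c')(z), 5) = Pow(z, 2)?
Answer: 11865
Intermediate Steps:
Function('c')(z) = Add(-5, Pow(z, 2))
Function('u')(D) = Mul(D, Add(-5, D, Pow(D, 2))) (Function('u')(D) = Mul(D, Add(D, Add(-5, Pow(D, 2)))) = Mul(D, Add(-5, D, Pow(D, 2))))
Mul(Mul(Mul(Function('u')(-1), 3), -1), -791) = Mul(Mul(Mul(Mul(-1, Add(-5, -1, Pow(-1, 2))), 3), -1), -791) = Mul(Mul(Mul(Mul(-1, Add(-5, -1, 1)), 3), -1), -791) = Mul(Mul(Mul(Mul(-1, -5), 3), -1), -791) = Mul(Mul(Mul(5, 3), -1), -791) = Mul(Mul(15, -1), -791) = Mul(-15, -791) = 11865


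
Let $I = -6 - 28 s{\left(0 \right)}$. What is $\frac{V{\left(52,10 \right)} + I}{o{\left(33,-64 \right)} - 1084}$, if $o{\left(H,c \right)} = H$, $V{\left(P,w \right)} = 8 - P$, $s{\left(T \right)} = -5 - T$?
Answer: $- \frac{90}{1051} \approx -0.085633$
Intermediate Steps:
$I = 134$ ($I = -6 - 28 \left(-5 - 0\right) = -6 - 28 \left(-5 + 0\right) = -6 - -140 = -6 + 140 = 134$)
$\frac{V{\left(52,10 \right)} + I}{o{\left(33,-64 \right)} - 1084} = \frac{\left(8 - 52\right) + 134}{33 - 1084} = \frac{\left(8 - 52\right) + 134}{-1051} = \left(-44 + 134\right) \left(- \frac{1}{1051}\right) = 90 \left(- \frac{1}{1051}\right) = - \frac{90}{1051}$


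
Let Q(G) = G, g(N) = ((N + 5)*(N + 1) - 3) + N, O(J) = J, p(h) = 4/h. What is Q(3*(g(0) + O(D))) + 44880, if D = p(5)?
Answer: 224442/5 ≈ 44888.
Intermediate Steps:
D = 4/5 ≈ 0.80000
g(N) = -3 + N + (1 + N)*(5 + N) (g(N) = ((5 + N)*(1 + N) - 3) + N = ((1 + N)*(5 + N) - 3) + N = (-3 + (1 + N)*(5 + N)) + N = -3 + N + (1 + N)*(5 + N))
Q(3*(g(0) + O(D))) + 44880 = 3*((2 + 0**2 + 7*0) + 4/5) + 44880 = 3*((2 + 0 + 0) + 4/5) + 44880 = 3*(2 + 4/5) + 44880 = 3*(14/5) + 44880 = 42/5 + 44880 = 224442/5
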